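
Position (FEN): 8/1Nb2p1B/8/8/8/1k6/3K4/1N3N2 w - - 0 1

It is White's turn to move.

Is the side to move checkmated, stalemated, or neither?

neither

White to move; white king on d2.
In check: no.
Legal moves for White include: Bg8, Bg6, Bf5, Be4, Bd3, Bc2+, Nd8, Nd6, Nc5+, Na5+, Ke3, Kd3, Ke2, Ke1, Kd1, Kc1, Ng3, Ne3, ... (list truncated; more exist).
White has legal moves and is not in check → neither.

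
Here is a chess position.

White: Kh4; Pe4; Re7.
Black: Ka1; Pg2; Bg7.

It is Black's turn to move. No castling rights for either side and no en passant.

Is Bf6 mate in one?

After Bf6: white king on h4; in check: yes, from the black bishop on f6.
White has 4 legal replies: Kh5, Kg4, Kh3, Kg3.
In check but a legal move exists → not checkmate.

no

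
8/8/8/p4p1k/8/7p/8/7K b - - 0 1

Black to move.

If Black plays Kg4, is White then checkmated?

After Kg4: white king on h1; in check: no.
White is not in check, so this cannot be checkmate.

no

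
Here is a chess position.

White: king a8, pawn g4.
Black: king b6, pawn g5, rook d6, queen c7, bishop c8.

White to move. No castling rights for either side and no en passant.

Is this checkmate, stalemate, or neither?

White to move; white king on a8.
In check: no.
King squares — a7: attacked by Kb6; b7: attacked by Kb6; b8: attacked by Qc7.
Legal moves for White: none.
Not in check and no legal moves → stalemate.

stalemate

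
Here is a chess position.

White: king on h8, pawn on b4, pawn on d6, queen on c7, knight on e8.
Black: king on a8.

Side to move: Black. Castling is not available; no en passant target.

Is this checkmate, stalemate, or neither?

stalemate

Black to move; black king on a8.
In check: no.
King squares — a7: attacked by Qc7; b7: attacked by Qc7; b8: attacked by Qc7.
Legal moves for Black: none.
Not in check and no legal moves → stalemate.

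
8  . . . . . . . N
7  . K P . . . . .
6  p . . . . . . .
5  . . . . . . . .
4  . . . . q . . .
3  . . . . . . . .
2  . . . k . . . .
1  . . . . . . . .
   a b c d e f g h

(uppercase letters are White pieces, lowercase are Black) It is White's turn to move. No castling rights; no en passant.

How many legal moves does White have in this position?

5

White to move; king on b7.
In check: yes, from the black queen on e4.
Legal moves: Kc8, Kb8, Ka7, Kb6, Kxa6.
Count: 5.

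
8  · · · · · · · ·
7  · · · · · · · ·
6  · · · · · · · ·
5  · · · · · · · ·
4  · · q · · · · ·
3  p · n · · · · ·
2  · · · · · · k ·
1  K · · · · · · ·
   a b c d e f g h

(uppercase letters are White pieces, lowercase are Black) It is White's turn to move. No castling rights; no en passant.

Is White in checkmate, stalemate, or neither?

stalemate

White to move; white king on a1.
In check: no.
King squares — b1: attacked by Nc3; a2: attacked by Nc3; b2: attacked by Pa3.
Legal moves for White: none.
Not in check and no legal moves → stalemate.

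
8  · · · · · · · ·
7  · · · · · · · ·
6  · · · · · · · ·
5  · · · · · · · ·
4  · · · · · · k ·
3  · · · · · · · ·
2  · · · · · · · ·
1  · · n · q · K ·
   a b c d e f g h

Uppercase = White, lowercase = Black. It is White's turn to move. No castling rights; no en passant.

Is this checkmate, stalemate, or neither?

neither

White to move; white king on g1.
In check: yes, from the black queen on e1.
Legal moves for White: Kh2, Kg2.
White is in check but has 2 legal moves → neither.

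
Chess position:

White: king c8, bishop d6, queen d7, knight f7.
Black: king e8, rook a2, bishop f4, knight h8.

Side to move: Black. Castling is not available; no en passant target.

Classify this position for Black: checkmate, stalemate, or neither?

Black to move; black king on e8.
In check: yes, from the white queen on d7.
King squares — d7: attacked by Kc8; e7: attacked by Bd6; f7: attacked by Qd7; d8: attacked by Qd7; f8: attacked by Bd6.
Legal moves for Black: none.
In check with no legal moves → checkmate.

checkmate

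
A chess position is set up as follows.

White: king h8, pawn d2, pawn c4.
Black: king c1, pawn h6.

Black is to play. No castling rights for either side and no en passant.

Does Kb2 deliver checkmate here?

After Kb2: white king on h8; in check: no.
White is not in check, so this cannot be checkmate.

no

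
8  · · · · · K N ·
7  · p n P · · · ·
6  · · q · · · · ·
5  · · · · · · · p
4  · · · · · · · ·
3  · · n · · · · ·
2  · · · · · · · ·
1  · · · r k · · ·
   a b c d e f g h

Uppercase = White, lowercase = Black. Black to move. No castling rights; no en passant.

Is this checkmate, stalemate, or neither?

neither

Black to move; black king on e1.
In check: no.
Legal moves for Black include: Ne8, Na8, Ne6+, Na6, N7d5, N7b5, Qxd7, Qh6+, Qg6, Qf6+, Qe6, Qd6+, Qb6, Qa6, Qd5, Qc5+, Qb5, Qe4, ... (list truncated; more exist).
Black has legal moves and is not in check → neither.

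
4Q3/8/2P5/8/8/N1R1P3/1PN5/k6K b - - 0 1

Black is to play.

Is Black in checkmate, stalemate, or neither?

neither

Black to move; black king on a1.
In check: yes, from the white knight on c2.
Legal moves for Black: Kxb2, Ka2.
Black is in check but has 2 legal moves → neither.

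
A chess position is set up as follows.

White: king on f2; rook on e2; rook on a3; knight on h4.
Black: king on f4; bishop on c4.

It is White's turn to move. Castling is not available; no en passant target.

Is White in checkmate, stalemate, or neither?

neither

White to move; white king on f2.
In check: no.
Legal moves for White include: Ng6+, Nf5, Nf3, Ng2+, Ra8, Ra7, Ra6, Ra5, Ra4, Rh3, Rg3, Rf3+, Rae3, Rd3, Rc3, Rb3, Raa2, Ra1, ... (list truncated; more exist).
White has legal moves and is not in check → neither.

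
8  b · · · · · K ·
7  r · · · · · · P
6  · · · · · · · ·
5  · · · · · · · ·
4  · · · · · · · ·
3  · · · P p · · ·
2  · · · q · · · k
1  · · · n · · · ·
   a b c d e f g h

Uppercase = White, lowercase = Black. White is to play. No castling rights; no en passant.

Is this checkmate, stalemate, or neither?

neither

White to move; white king on g8.
In check: no.
Legal moves for White: Kh8, Kf8, h8=Q+, h8=R+, h8=B, h8=N, d4.
White has 7 legal moves and is not in check → neither.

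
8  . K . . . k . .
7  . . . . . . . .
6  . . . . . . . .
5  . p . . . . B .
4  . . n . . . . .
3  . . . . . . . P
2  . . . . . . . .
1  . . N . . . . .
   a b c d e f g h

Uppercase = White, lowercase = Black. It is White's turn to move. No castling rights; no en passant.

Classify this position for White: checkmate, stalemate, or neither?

neither

White to move; white king on b8.
In check: no.
Legal moves for White: Kc8, Ka8, Kc7, Kb7, Ka7, Bd8, Be7+, Bh6+, Bf6, Bh4, Bf4, Be3, Bd2, Nd3, Nb3, Ne2, Na2, h4.
White has 18 legal moves and is not in check → neither.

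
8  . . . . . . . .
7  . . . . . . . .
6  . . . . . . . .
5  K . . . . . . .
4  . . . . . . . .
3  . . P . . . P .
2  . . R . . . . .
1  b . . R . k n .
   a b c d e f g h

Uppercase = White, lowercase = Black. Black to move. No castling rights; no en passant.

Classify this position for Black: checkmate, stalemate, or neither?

Black to move; black king on f1.
In check: yes, from the white rook on d1.
King squares — e1: attacked by Rd1; g1: own knight; e2: attacked by Rc2; f2: attacked by Rc2; g2: attacked by Rc2.
Legal moves for Black: none.
In check with no legal moves → checkmate.

checkmate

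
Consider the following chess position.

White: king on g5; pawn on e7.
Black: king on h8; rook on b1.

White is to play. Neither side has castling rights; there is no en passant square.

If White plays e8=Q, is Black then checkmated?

no

After e8=Q: black king on h8; in check: yes, from the white queen on e8.
Black has 2 legal replies: Kh7, Kg7.
In check but a legal move exists → not checkmate.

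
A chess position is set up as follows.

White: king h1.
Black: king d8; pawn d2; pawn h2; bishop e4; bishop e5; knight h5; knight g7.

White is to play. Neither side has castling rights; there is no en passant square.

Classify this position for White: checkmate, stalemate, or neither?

White to move; white king on h1.
In check: yes, from the black bishop on e4.
King squares — g1: attacked by Ph2; g2: attacked by Be4; h2: attacked by Be5.
Legal moves for White: none.
In check with no legal moves → checkmate.

checkmate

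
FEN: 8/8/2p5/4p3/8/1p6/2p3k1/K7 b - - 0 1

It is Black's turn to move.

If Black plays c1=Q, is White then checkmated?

After c1=Q: white king on a1; in check: yes, from the black queen on c1.
King squares — b1: attacked by Qc1; a2: attacked by Pb3; b2: attacked by Qc1.
White has no legal moves → checkmate.

yes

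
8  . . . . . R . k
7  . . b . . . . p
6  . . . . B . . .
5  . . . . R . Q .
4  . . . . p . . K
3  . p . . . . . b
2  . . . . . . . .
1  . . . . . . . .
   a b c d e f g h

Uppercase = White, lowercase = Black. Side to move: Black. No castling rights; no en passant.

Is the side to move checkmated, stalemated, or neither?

Black to move; black king on h8.
In check: yes, from the white rook on f8.
King squares — g7: attacked by Qg5; h7: own pawn; g8: attacked by Qg5.
Legal moves for Black: none.
In check with no legal moves → checkmate.

checkmate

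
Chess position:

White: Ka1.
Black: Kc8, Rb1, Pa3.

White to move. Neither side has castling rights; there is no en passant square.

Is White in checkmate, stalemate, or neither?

White to move; white king on a1.
In check: yes, from the black rook on b1.
Legal moves for White: Ka2, Kxb1.
White is in check but has 2 legal moves → neither.

neither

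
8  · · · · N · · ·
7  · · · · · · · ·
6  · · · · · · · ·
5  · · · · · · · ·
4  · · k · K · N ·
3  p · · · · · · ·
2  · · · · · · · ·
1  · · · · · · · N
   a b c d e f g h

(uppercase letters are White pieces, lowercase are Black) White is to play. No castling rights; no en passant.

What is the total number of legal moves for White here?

White to move; king on e4.
In check: no.
Legal moves: Ng7, Nc7, Nef6, Nd6+, Nh6, Ngf6, Ne5+, Ne3+, Nh2, Ngf2, Kf5, Ke5, Kf4, Kf3, Ke3, Ng3, Nhf2.
Count: 17.

17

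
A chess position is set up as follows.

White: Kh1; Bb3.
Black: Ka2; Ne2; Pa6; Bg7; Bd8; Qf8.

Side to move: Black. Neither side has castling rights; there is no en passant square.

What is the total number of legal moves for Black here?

Black to move; king on a2.
In check: yes, from the white bishop on b3.
Legal moves: Kxb3, Ka3, Kb2, Kb1, Ka1.
Count: 5.

5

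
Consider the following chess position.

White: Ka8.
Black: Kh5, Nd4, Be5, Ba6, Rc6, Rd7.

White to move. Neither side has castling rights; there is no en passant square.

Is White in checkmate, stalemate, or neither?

stalemate

White to move; white king on a8.
In check: no.
King squares — a7: attacked by Rd7; b7: attacked by Ba6; b8: attacked by Be5.
Legal moves for White: none.
Not in check and no legal moves → stalemate.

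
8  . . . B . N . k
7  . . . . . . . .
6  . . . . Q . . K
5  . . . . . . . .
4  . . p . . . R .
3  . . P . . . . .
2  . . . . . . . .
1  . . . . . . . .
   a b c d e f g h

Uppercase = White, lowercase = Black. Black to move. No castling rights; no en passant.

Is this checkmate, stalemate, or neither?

Black to move; black king on h8.
In check: no.
King squares — g7: attacked by Rg4; h7: attacked by Kh6; g8: attacked by Rg4.
Legal moves for Black: none.
Not in check and no legal moves → stalemate.

stalemate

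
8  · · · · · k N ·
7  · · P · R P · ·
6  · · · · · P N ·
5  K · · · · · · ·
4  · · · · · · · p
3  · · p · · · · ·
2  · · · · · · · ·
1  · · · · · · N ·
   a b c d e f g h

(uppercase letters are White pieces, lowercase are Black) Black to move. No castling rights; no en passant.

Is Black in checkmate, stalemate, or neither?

checkmate

Black to move; black king on f8.
In check: yes, from the white knight on g6.
King squares — e7: attacked by Pf6; f7: attacked by Re7; g7: attacked by Pf6; e8: attacked by Re7; g8: attacked by Pf7.
Legal moves for Black: none.
In check with no legal moves → checkmate.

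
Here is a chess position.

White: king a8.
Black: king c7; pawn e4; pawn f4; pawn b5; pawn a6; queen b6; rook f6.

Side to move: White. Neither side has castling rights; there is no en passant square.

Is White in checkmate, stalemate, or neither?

stalemate

White to move; white king on a8.
In check: no.
King squares — a7: attacked by Qb6; b7: attacked by Qb6; b8: attacked by Qb6.
Legal moves for White: none.
Not in check and no legal moves → stalemate.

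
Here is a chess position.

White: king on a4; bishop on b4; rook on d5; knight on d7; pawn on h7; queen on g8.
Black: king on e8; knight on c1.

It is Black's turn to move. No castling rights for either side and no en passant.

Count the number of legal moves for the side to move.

Black to move; king on e8.
In check: yes, from the white queen on g8.
Legal moves: none.
Count: 0.

0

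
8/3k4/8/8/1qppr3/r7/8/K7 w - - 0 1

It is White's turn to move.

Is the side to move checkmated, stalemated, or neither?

checkmate

White to move; white king on a1.
In check: yes, from the black rook on a3.
King squares — b1: attacked by Qb4; a2: attacked by Ra3; b2: attacked by Qb4.
Legal moves for White: none.
In check with no legal moves → checkmate.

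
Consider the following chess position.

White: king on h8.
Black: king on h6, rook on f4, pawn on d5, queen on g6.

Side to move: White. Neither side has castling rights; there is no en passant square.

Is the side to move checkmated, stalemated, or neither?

White to move; white king on h8.
In check: no.
King squares — g7: attacked by Qg6; h7: attacked by Qg6; g8: attacked by Qg6.
Legal moves for White: none.
Not in check and no legal moves → stalemate.

stalemate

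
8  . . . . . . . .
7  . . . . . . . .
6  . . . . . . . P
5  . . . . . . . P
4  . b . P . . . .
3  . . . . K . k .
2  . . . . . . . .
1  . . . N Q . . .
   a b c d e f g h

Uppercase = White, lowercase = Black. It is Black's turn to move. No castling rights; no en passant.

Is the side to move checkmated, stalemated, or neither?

neither

Black to move; black king on g3.
In check: yes, from the white queen on e1.
Legal moves for Black: Kg4, Kh3, Kh2, Kg2, Bxe1.
Black is in check but has 5 legal moves → neither.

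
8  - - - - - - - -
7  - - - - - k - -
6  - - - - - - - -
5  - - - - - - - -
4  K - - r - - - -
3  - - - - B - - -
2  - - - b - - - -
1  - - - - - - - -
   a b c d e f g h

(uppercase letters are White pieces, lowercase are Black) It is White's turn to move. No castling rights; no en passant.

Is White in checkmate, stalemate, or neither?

White to move; white king on a4.
In check: yes, from the black rook on d4.
King squares — a3: available; b3: available; b4: attacked by Bd2; a5: attacked by Bd2; b5: available.
Legal moves for White: Kb5, Kb3, Ka3, Bxd4.
White is in check but has 4 legal moves → neither.

neither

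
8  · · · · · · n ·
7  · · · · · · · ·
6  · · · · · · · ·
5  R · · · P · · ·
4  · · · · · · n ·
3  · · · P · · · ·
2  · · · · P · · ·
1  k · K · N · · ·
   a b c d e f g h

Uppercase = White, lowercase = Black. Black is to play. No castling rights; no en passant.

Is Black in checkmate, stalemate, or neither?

checkmate

Black to move; black king on a1.
In check: yes, from the white rook on a5.
King squares — b1: attacked by Kc1; a2: attacked by Ra5; b2: attacked by Kc1.
Legal moves for Black: none.
In check with no legal moves → checkmate.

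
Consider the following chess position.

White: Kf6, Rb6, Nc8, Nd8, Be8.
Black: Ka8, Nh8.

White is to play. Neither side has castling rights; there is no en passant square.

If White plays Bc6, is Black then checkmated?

yes

After Bc6: black king on a8; in check: yes, from the white bishop on c6.
King squares — a7: attacked by Nc8; b7: attacked by Rb6; b8: attacked by Rb6.
Black has no legal moves → checkmate.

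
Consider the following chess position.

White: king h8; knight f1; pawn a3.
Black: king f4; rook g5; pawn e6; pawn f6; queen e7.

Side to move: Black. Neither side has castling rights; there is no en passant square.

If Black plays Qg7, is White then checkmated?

yes

After Qg7: white king on h8; in check: yes, from the black queen on g7.
King squares — g7: attacked by Rg5; h7: attacked by Qg7; g8: attacked by Qg7.
White has no legal moves → checkmate.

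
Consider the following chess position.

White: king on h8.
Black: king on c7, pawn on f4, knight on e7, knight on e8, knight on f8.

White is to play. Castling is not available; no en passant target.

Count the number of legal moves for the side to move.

White to move; king on h8.
In check: no.
Legal moves: none.
Count: 0.

0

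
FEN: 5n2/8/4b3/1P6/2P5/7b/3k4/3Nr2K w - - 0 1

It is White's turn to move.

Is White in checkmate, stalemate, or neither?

neither

White to move; white king on h1.
In check: yes, from the black rook on e1.
King squares — g1: attacked by Re1; g2: attacked by Bh3; h2: available.
Legal moves for White: Kh2.
White is in check but has 1 legal move → neither.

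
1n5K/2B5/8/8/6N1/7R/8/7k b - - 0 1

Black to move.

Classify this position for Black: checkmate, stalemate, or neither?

neither

Black to move; black king on h1.
In check: yes, from the white rook on h3.
King squares — g1: available; g2: available; h2: attacked by Rh3.
Legal moves for Black: Kg2, Kg1.
Black is in check but has 2 legal moves → neither.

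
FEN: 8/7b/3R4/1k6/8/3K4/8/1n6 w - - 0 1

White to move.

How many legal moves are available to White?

White to move; king on d3.
In check: yes, from the black bishop on h7.
Legal moves: Kd4, Ke3, Ke2, Rg6.
Count: 4.

4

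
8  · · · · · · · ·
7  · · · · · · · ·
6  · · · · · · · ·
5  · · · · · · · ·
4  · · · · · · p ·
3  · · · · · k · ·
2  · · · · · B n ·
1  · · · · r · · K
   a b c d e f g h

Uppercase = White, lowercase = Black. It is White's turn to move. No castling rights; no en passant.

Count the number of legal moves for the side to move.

White to move; king on h1.
In check: yes, from the black rook on e1.
Legal moves: Kh2, Bg1, Bxe1.
Count: 3.

3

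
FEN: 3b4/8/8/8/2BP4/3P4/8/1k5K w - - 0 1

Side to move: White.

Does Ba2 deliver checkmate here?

After Ba2: black king on b1; in check: yes, from the white bishop on a2.
Black has 5 legal replies: Kc2, Kb2, Kxa2, Kc1, Ka1.
In check but a legal move exists → not checkmate.

no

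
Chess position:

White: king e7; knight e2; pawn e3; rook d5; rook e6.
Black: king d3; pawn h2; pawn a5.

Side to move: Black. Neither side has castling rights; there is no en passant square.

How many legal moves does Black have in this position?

3

Black to move; king on d3.
In check: yes, from the white rook on d5.
Legal moves: Kc4, Kxe2, Kc2.
Count: 3.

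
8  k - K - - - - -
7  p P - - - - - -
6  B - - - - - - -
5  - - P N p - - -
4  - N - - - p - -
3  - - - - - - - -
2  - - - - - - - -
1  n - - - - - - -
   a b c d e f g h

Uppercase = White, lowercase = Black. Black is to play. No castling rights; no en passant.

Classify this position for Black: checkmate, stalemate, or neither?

checkmate

Black to move; black king on a8.
In check: yes, from the white pawn on b7.
King squares — a7: own pawn; b7: attacked by Ba6; b8: attacked by Kc8.
Legal moves for Black: none.
In check with no legal moves → checkmate.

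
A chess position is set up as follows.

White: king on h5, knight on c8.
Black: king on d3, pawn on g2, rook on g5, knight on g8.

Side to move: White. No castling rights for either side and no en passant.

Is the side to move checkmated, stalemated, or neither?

neither

White to move; white king on h5.
In check: yes, from the black rook on g5.
King squares — g4: attacked by Rg5; h4: available; g5: available; g6: attacked by Rg5; h6: attacked by Ng8.
Legal moves for White: Kxg5, Kh4.
White is in check but has 2 legal moves → neither.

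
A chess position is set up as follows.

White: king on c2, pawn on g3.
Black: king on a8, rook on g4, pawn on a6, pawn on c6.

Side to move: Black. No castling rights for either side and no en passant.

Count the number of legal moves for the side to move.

Black to move; king on a8.
In check: no.
Legal moves: Kb8, Kb7, Ka7, Rg8, Rg7, Rg6, Rg5, Rh4, Rf4, Re4, Rd4, Rc4+, Rb4, Ra4, Rxg3, c5, a5.
Count: 17.

17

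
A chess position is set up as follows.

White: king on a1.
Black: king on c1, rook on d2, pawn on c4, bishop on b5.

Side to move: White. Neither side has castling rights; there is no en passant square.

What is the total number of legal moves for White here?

White to move; king on a1.
In check: no.
Legal moves: none.
Count: 0.

0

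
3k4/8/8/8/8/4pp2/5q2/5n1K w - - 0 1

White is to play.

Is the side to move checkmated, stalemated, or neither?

stalemate

White to move; white king on h1.
In check: no.
King squares — g1: attacked by Qf2; g2: attacked by Qf2; h2: attacked by Nf1.
Legal moves for White: none.
Not in check and no legal moves → stalemate.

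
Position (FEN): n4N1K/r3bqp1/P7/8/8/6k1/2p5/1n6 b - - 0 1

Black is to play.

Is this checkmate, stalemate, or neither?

neither

Black to move; black king on g3.
In check: no.
Legal moves for Black include: Nc7, Nb6, Qg8+, Qxf8+, Qe8, Qg6, Qf6, Qe6, Qh5+, Qf5, Qd5, Qf4, Qc4, Qf3, Qb3, Qf2, Qa2, Qf1, ... (list truncated; more exist).
Black has legal moves and is not in check → neither.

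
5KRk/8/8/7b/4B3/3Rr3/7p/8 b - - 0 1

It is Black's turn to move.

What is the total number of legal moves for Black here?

Black to move; king on h8.
In check: yes, from the white rook on g8.
Legal moves: none.
Count: 0.

0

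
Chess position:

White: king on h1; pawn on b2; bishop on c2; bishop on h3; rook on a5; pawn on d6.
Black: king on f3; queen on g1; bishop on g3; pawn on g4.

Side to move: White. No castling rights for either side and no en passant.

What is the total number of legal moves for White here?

1

White to move; king on h1.
In check: yes, from the black queen on g1.
Legal moves: Kxg1.
Count: 1.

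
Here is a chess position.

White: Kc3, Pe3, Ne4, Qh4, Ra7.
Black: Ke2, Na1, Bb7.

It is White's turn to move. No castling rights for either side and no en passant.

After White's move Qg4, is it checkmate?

After Qg4: black king on e2; in check: yes, from the white queen on g4.
Black has 3 legal replies: Kxe3, Kf1, Ke1.
In check but a legal move exists → not checkmate.

no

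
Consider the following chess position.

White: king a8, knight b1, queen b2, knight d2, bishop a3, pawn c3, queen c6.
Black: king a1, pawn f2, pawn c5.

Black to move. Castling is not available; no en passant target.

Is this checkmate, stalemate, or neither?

checkmate

Black to move; black king on a1.
In check: yes, from the white queen on b2.
King squares — b1: attacked by Qb2; a2: attacked by Qb2; b2: attacked by Ba3.
Legal moves for Black: none.
In check with no legal moves → checkmate.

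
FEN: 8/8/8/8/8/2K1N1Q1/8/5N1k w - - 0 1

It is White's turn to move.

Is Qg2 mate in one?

After Qg2: black king on h1; in check: yes, from the white queen on g2.
King squares — g1: attacked by Qg2; g2: attacked by Ne3; h2: attacked by Nf1.
Black has no legal moves → checkmate.

yes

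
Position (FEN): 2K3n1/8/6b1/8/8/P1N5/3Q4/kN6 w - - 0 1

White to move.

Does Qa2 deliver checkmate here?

After Qa2: black king on a1; in check: yes, from the white queen on a2.
King squares — b1: attacked by Qa2; a2: attacked by Nc3; b2: attacked by Qa2.
Black has no legal moves → checkmate.

yes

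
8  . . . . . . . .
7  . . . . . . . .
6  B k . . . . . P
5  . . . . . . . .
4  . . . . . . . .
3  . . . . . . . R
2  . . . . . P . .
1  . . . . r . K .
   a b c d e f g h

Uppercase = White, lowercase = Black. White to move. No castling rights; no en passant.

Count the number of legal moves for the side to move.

White to move; king on g1.
In check: yes, from the black rook on e1.
Legal moves: Kh2, Kg2, Bf1.
Count: 3.

3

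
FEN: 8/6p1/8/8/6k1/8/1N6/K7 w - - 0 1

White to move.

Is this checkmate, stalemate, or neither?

White to move; white king on a1.
In check: no.
Legal moves for White: Nc4, Na4, Nd3, Nd1, Ka2, Kb1.
White has 6 legal moves and is not in check → neither.

neither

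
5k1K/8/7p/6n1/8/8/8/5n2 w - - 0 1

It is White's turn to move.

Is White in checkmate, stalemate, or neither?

stalemate

White to move; white king on h8.
In check: no.
King squares — g7: attacked by Kf8; h7: attacked by Ng5; g8: attacked by Kf8.
Legal moves for White: none.
Not in check and no legal moves → stalemate.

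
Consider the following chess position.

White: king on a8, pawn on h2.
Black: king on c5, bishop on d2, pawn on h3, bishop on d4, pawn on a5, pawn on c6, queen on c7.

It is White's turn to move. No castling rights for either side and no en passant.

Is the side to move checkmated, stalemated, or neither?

White to move; white king on a8.
In check: no.
King squares — a7: attacked by Qc7; b7: attacked by Qc7; b8: attacked by Qc7.
Legal moves for White: none.
Not in check and no legal moves → stalemate.

stalemate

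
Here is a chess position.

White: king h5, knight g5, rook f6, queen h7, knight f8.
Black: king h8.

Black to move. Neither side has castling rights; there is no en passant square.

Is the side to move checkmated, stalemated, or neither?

checkmate

Black to move; black king on h8.
In check: yes, from the white queen on h7.
King squares — g7: attacked by Qh7; h7: attacked by Ng5; g8: attacked by Qh7.
Legal moves for Black: none.
In check with no legal moves → checkmate.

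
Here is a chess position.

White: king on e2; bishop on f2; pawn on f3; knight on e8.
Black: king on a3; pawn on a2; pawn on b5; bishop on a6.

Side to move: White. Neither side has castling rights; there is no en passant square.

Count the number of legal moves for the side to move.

White to move; king on e2.
In check: no.
Legal moves: Ng7, Nc7, Nf6, Nd6, Ba7, Bb6, Bc5+, Bh4, Bd4, Bg3, Be3, Bg1, Be1, Ke3, Kd3, Kd2, Kf1, Ke1, Kd1, f4.
Count: 20.

20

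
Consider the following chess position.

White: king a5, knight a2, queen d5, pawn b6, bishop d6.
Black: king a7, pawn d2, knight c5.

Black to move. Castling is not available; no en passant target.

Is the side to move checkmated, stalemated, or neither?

checkmate

Black to move; black king on a7.
In check: yes, from the white pawn on b6.
King squares — a6: attacked by Ka5; b6: attacked by Ka5; b7: attacked by Qd5; a8: attacked by Qd5; b8: attacked by Bd6.
Legal moves for Black: none.
In check with no legal moves → checkmate.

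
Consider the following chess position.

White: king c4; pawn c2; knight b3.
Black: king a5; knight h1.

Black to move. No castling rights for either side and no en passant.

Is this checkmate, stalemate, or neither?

Black to move; black king on a5.
In check: yes, from the white knight on b3.
Legal moves for Black: Kb6, Ka6, Ka4.
Black is in check but has 3 legal moves → neither.

neither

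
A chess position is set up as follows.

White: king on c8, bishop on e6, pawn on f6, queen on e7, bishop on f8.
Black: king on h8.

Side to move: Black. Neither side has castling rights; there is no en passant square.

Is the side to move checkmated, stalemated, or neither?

stalemate

Black to move; black king on h8.
In check: no.
King squares — g7: attacked by Pf6; h7: attacked by Qe7; g8: attacked by Be6.
Legal moves for Black: none.
Not in check and no legal moves → stalemate.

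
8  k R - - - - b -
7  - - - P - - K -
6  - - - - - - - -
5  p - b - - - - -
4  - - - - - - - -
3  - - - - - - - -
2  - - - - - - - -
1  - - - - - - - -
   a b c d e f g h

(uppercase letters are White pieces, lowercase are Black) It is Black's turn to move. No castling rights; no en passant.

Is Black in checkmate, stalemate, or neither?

Black to move; black king on a8.
In check: yes, from the white rook on b8.
King squares — a7: available; b7: attacked by Rb8; b8: available.
Legal moves for Black: Kxb8, Ka7.
Black is in check but has 2 legal moves → neither.

neither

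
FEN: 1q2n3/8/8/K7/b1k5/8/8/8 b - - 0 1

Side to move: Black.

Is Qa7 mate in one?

yes

After Qa7: white king on a5; in check: yes, from the black queen on a7.
King squares — a4: attacked by Qa7; b4: attacked by Kc4; b5: attacked by Ba4; a6: attacked by Qa7; b6: attacked by Qa7.
White has no legal moves → checkmate.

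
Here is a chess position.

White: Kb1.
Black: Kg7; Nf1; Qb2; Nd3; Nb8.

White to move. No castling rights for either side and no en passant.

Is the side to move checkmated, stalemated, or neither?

White to move; white king on b1.
In check: yes, from the black queen on b2.
King squares — a1: attacked by Qb2; c1: attacked by Qb2; a2: attacked by Qb2; b2: attacked by Nd3; c2: attacked by Qb2.
Legal moves for White: none.
In check with no legal moves → checkmate.

checkmate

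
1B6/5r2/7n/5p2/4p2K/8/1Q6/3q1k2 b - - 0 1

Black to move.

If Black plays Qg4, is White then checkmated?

yes

After Qg4: white king on h4; in check: yes, from the black queen on g4.
King squares — g3: attacked by Qg4; h3: attacked by Qg4; g4: attacked by Pf5; g5: attacked by Qg4; h5: attacked by Qg4.
White has no legal moves → checkmate.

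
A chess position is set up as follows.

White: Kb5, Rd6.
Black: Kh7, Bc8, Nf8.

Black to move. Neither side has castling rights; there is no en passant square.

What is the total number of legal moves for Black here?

13

Black to move; king on h7.
In check: no.
Legal moves: Nd7, Ng6, Ne6, Bd7+, Bb7, Be6, Ba6+, Bf5, Bg4, Bh3, Kh8, Kg8, Kg7.
Count: 13.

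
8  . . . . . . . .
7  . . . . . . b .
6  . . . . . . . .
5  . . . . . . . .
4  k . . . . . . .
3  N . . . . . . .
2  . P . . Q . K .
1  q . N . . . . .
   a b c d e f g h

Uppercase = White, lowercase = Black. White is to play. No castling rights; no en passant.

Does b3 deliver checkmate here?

no

After b3: black king on a4; in check: yes, from the white pawn on b3.
Black has 3 legal replies: Ka5, Kb4, Kxa3.
In check but a legal move exists → not checkmate.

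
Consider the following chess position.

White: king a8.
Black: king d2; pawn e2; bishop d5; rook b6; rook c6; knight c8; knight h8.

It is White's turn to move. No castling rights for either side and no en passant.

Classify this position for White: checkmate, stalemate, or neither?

stalemate

White to move; white king on a8.
In check: no.
King squares — a7: attacked by Nc8; b7: attacked by Rb6; b8: attacked by Rb6.
Legal moves for White: none.
Not in check and no legal moves → stalemate.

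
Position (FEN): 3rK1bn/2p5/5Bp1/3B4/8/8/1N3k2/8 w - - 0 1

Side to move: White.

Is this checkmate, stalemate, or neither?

neither

White to move; white king on e8.
In check: yes, from the black rook on d8.
Legal moves for White: Kxd8, Ke7, Bxd8.
White is in check but has 3 legal moves → neither.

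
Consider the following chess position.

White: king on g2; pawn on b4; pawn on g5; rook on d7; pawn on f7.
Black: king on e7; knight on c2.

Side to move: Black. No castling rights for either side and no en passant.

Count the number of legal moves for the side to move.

3

Black to move; king on e7.
In check: yes, from the white rook on d7.
Legal moves: Kf8, Kxd7, Ke6.
Count: 3.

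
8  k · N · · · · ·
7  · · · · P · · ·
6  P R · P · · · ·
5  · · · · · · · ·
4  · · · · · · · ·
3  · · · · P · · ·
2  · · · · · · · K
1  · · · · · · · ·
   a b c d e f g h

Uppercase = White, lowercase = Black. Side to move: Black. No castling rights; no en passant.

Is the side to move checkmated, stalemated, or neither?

stalemate

Black to move; black king on a8.
In check: no.
King squares — a7: attacked by Nc8; b7: attacked by Pa6; b8: attacked by Rb6.
Legal moves for Black: none.
Not in check and no legal moves → stalemate.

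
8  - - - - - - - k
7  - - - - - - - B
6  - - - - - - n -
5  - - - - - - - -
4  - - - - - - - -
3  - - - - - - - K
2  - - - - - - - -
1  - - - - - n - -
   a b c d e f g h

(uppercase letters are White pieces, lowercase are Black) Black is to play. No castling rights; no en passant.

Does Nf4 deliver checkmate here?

no

After Nf4: white king on h3; in check: yes, from the black knight on f4.
White has 2 legal replies: Kh4, Kg4.
In check but a legal move exists → not checkmate.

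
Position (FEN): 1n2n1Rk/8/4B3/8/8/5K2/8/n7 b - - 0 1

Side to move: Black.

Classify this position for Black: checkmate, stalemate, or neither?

Black to move; black king on h8.
In check: yes, from the white rook on g8.
Legal moves for Black: Kh7.
Black is in check but has 1 legal move → neither.

neither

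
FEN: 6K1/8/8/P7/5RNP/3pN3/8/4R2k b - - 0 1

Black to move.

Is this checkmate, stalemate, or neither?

checkmate

Black to move; black king on h1.
In check: yes, from the white rook on e1.
King squares — g1: attacked by Re1; g2: attacked by Ne3; h2: attacked by Ng4.
Legal moves for Black: none.
In check with no legal moves → checkmate.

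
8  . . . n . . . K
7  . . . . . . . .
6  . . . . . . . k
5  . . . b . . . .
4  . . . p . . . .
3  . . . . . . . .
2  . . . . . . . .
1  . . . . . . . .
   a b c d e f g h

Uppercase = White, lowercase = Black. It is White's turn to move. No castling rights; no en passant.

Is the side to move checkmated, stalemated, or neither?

stalemate

White to move; white king on h8.
In check: no.
King squares — g7: attacked by Kh6; h7: attacked by Kh6; g8: attacked by Bd5.
Legal moves for White: none.
Not in check and no legal moves → stalemate.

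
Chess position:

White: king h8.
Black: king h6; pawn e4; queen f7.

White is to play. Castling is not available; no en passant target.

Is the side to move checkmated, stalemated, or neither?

stalemate

White to move; white king on h8.
In check: no.
King squares — g7: attacked by Kh6; h7: attacked by Kh6; g8: attacked by Qf7.
Legal moves for White: none.
Not in check and no legal moves → stalemate.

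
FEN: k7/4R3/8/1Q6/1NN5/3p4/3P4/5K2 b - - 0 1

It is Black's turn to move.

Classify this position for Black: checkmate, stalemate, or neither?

stalemate

Black to move; black king on a8.
In check: no.
King squares — a7: attacked by Re7; b7: attacked by Qb5; b8: attacked by Qb5.
Legal moves for Black: none.
Not in check and no legal moves → stalemate.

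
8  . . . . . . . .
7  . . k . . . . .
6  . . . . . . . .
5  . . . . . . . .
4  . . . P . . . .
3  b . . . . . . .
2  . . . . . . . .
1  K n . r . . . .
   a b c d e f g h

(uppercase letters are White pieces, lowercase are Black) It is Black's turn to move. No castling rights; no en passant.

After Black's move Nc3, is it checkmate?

yes

After Nc3: white king on a1; in check: yes, from the black rook on d1.
King squares — b1: attacked by Rd1; a2: attacked by Nc3; b2: attacked by Ba3.
White has no legal moves → checkmate.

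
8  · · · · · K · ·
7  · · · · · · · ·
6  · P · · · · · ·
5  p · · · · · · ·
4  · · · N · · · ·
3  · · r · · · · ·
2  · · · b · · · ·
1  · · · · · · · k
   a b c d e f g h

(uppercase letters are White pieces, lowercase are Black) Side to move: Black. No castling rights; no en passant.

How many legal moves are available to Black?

Black to move; king on h1.
In check: no.
Legal moves: Rc8+, Rc7, Rc6, Rc5, Rc4, Rh3, Rg3, Rf3+, Re3, Rd3, Rb3, Ra3, Rc2, Rc1, Bh6+, Bg5, Bf4, Be3, Be1, Bc1, Kh2, Kg2, Kg1, a4.
Count: 24.

24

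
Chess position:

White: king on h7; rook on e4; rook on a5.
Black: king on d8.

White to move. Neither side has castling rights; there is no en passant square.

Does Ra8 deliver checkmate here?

After Ra8: black king on d8; in check: yes, from the white rook on a8.
Black has 2 legal replies: Kd7, Kc7.
In check but a legal move exists → not checkmate.

no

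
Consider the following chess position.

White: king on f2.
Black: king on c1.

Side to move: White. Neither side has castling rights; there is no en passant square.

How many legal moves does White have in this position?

White to move; king on f2.
In check: no.
Legal moves: Kg3, Kf3, Ke3, Kg2, Ke2, Kg1, Kf1, Ke1.
Count: 8.

8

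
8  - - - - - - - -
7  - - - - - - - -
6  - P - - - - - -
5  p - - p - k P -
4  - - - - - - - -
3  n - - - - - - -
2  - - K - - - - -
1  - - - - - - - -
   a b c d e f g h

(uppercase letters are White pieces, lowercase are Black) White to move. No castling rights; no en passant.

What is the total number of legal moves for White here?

White to move; king on c2.
In check: yes, from the black knight on a3.
Legal moves: Kd3, Kc3, Kb3, Kd2, Kb2, Kd1, Kc1.
Count: 7.

7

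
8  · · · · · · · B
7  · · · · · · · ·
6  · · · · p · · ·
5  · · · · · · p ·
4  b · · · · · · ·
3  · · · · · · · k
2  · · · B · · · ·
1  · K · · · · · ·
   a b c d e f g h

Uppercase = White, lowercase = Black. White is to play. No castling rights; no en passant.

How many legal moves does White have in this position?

19

White to move; king on b1.
In check: no.
Legal moves: Bg7, Bf6, Be5, Bd4, Bhc3, Bb2, Ba1, Bxg5, Ba5, Bf4, Bb4, Be3, Bdc3, Be1, Bc1, Kb2, Ka2, Kc1, Ka1.
Count: 19.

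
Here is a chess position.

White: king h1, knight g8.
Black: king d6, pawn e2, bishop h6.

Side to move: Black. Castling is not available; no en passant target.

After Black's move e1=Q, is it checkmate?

After e1=Q: white king on h1; in check: yes, from the black queen on e1.
White has 2 legal replies: Kh2, Kg2.
In check but a legal move exists → not checkmate.

no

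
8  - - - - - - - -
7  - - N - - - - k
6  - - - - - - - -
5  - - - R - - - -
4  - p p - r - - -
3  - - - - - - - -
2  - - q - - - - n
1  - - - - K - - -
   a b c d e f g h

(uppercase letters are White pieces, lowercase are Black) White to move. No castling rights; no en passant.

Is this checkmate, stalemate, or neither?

White to move; white king on e1.
In check: yes, from the black rook on e4.
King squares — d1: attacked by Qc2; f1: attacked by Nh2; d2: attacked by Qc2; e2: attacked by Qc2; f2: attacked by Qc2.
Legal moves for White: none.
In check with no legal moves → checkmate.

checkmate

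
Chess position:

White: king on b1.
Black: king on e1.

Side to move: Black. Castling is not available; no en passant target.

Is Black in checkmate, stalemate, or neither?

Black to move; black king on e1.
In check: no.
Legal moves for Black: Kf2, Ke2, Kd2, Kf1, Kd1.
Black has 5 legal moves and is not in check → neither.

neither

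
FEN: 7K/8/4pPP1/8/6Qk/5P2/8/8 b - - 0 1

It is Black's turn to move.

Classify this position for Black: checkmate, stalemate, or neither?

checkmate

Black to move; black king on h4.
In check: yes, from the white queen on g4.
King squares — g3: attacked by Qg4; h3: attacked by Qg4; g4: attacked by Pf3; g5: attacked by Qg4; h5: attacked by Qg4.
Legal moves for Black: none.
In check with no legal moves → checkmate.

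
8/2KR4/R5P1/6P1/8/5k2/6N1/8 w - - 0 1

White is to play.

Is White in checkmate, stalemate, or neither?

White to move; white king on c7.
In check: no.
Legal moves for White include: Rd8, Rh7, Rg7, Rf7+, Re7, Rdd6, Rd5, Rd4, Rd3+, Rd2, Rd1, Kd8, Kc8, Kb8, Kb7, Kd6, Kc6, Kb6, ... (list truncated; more exist).
White has legal moves and is not in check → neither.

neither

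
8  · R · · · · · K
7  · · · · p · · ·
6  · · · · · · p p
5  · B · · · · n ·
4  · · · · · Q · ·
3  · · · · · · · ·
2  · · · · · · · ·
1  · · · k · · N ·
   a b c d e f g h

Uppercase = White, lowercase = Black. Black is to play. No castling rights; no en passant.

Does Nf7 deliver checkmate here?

no

After Nf7: white king on h8; in check: yes, from the black knight on f7.
White has 4 legal replies: Kg8, Kh7, Kg7, Qxf7.
In check but a legal move exists → not checkmate.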